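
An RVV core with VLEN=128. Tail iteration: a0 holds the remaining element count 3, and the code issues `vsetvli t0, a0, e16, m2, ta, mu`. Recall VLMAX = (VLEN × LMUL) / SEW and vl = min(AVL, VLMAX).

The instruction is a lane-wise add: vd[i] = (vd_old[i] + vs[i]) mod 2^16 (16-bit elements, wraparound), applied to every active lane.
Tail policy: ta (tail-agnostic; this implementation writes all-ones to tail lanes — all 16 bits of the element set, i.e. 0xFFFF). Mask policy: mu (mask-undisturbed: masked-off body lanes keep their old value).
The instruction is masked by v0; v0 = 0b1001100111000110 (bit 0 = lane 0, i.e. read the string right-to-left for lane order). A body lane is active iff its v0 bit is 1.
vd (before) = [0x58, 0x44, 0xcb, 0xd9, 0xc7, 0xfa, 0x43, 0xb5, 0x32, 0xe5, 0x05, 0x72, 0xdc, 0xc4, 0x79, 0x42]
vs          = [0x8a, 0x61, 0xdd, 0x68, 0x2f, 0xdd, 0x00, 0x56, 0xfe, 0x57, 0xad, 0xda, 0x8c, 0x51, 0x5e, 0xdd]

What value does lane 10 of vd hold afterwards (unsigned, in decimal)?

vd[10] = 65535

VLMAX = VLEN×LMUL/SEW = 128×2/16 = 16
vl = min(AVL, VLMAX) = min(3, 16) = 3
lane  0: mask-off/keep ⇒ 0x58
lane  1: add(0x44,0x61) ⇒ 0xa5
lane  2: add(0xcb,0xdd) ⇒ 0x1a8
lane  3: tail/ones ⇒ 0xffff
lane  4: tail/ones ⇒ 0xffff
lane  5: tail/ones ⇒ 0xffff
lane  6: tail/ones ⇒ 0xffff
lane  7: tail/ones ⇒ 0xffff
lane  8: tail/ones ⇒ 0xffff
lane  9: tail/ones ⇒ 0xffff
lane 10: tail/ones ⇒ 0xffff
lane 11: tail/ones ⇒ 0xffff
lane 12: tail/ones ⇒ 0xffff
lane 13: tail/ones ⇒ 0xffff
lane 14: tail/ones ⇒ 0xffff
lane 15: tail/ones ⇒ 0xffff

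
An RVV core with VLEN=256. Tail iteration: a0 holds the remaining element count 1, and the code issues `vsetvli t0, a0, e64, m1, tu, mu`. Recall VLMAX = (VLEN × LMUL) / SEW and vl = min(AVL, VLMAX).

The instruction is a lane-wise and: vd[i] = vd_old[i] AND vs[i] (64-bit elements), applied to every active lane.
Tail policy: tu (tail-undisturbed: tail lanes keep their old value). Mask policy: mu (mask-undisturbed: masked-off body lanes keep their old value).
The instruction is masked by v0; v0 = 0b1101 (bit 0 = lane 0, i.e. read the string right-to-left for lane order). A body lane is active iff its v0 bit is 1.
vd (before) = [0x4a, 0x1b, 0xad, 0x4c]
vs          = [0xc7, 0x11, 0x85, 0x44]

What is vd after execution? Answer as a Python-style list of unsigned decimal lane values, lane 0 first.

lanes per group: 256·1/64 = 4
AVL=1 ≤ VLMAX=4, so vl = 1
[0] and(0x4a,0xc7) = 0x42
[1] tail/keep = 0x1b
[2] tail/keep = 0xad
[3] tail/keep = 0x4c

vd = [66, 27, 173, 76]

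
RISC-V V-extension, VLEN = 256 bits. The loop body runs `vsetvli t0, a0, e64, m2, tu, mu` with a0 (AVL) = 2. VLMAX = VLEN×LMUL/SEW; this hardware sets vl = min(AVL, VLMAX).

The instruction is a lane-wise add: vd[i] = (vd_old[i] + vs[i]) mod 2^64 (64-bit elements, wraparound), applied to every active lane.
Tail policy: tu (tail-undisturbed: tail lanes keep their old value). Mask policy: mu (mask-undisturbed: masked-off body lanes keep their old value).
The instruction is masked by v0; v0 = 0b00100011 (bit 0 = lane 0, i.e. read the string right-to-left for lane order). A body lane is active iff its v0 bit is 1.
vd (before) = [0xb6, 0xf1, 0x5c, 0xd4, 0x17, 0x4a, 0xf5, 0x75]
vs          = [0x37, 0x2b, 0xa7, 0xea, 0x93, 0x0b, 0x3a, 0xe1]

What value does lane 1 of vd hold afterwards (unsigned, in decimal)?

lanes per group: 256·2/64 = 8
vl ← min(2, 8) = 2
lane  0: add(0xb6,0x37) ⇒ 0xed
lane  1: add(0xf1,0x2b) ⇒ 0x11c
lane  2: tail/keep ⇒ 0x5c
lane  3: tail/keep ⇒ 0xd4
lane  4: tail/keep ⇒ 0x17
lane  5: tail/keep ⇒ 0x4a
lane  6: tail/keep ⇒ 0xf5
lane  7: tail/keep ⇒ 0x75

vd[1] = 284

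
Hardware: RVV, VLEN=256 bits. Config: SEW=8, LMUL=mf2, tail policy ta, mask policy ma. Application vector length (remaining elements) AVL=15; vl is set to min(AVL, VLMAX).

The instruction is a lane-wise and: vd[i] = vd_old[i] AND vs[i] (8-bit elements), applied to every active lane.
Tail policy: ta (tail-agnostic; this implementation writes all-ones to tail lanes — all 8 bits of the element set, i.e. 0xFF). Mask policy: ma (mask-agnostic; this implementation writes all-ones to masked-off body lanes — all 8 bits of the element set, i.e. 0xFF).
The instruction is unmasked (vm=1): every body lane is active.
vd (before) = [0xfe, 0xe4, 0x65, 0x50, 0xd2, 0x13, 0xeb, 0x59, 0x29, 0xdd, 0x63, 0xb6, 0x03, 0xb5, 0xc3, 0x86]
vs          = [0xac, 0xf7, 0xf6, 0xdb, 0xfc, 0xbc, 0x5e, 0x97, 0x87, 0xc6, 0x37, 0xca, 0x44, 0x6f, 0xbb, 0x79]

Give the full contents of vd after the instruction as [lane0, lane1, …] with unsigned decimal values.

VLMAX = (256 × 1/2) / 8 = 16 lanes
AVL=15 ≤ VLMAX=16, so vl = 15
lane  0: and(0xfe,0xac) ⇒ 0xac
lane  1: and(0xe4,0xf7) ⇒ 0xe4
lane  2: and(0x65,0xf6) ⇒ 0x64
lane  3: and(0x50,0xdb) ⇒ 0x50
lane  4: and(0xd2,0xfc) ⇒ 0xd0
lane  5: and(0x13,0xbc) ⇒ 0x10
lane  6: and(0xeb,0x5e) ⇒ 0x4a
lane  7: and(0x59,0x97) ⇒ 0x11
lane  8: and(0x29,0x87) ⇒ 0x01
lane  9: and(0xdd,0xc6) ⇒ 0xc4
lane 10: and(0x63,0x37) ⇒ 0x23
lane 11: and(0xb6,0xca) ⇒ 0x82
lane 12: and(0x03,0x44) ⇒ 0x00
lane 13: and(0xb5,0x6f) ⇒ 0x25
lane 14: and(0xc3,0xbb) ⇒ 0x83
lane 15: tail/ones ⇒ 0xff

vd = [172, 228, 100, 80, 208, 16, 74, 17, 1, 196, 35, 130, 0, 37, 131, 255]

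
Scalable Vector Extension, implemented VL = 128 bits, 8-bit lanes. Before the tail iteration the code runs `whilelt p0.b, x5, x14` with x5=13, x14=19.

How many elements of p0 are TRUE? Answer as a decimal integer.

vl = 6

lane count: 128 div 8 = 16
p0[j] = (13+j < 19); true for j=0..5 → 6 lanes set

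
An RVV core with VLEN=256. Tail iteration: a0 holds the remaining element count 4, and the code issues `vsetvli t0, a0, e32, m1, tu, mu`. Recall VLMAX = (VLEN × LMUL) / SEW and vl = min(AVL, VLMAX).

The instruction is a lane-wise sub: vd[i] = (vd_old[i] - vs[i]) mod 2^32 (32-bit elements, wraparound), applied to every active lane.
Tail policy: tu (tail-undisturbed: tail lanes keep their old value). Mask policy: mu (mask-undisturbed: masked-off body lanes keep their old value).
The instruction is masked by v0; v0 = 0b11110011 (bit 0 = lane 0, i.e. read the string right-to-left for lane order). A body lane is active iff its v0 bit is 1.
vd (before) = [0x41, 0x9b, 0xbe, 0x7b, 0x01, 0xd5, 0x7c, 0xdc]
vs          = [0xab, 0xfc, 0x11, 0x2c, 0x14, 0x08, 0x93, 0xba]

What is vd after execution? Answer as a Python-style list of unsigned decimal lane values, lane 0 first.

lanes per group: 256·1/32 = 8
vl = min(AVL, VLMAX) = min(4, 8) = 4
lane  0: sub(0x41,0xab) ⇒ 0xffffff96
lane  1: sub(0x9b,0xfc) ⇒ 0xffffff9f
lane  2: mask-off/keep ⇒ 0xbe
lane  3: mask-off/keep ⇒ 0x7b
lane  4: tail/keep ⇒ 0x01
lane  5: tail/keep ⇒ 0xd5
lane  6: tail/keep ⇒ 0x7c
lane  7: tail/keep ⇒ 0xdc

vd = [4294967190, 4294967199, 190, 123, 1, 213, 124, 220]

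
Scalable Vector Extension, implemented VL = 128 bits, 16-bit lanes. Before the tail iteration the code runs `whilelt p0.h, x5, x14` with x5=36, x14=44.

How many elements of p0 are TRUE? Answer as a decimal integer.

128-bit reg / 16-bit elem → 8 lanes
p0[j] = (36+j < 44); true for j=0..7 → 8 lanes set

vl = 8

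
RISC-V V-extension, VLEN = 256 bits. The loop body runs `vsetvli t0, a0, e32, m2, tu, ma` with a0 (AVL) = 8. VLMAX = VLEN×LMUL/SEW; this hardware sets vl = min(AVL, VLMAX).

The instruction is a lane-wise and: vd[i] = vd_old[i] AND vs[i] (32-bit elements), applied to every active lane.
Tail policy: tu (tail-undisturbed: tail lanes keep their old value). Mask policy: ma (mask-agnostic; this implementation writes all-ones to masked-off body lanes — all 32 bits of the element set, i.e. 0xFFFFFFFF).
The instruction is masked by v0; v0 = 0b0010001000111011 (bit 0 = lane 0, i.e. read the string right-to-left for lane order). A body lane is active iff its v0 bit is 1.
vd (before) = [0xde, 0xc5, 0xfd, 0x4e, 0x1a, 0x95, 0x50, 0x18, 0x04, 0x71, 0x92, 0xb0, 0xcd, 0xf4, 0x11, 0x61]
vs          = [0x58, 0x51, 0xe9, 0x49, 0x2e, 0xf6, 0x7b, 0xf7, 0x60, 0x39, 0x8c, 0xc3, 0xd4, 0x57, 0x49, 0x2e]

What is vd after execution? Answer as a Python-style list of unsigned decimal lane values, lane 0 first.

vd = [88, 65, 4294967295, 72, 10, 148, 4294967295, 4294967295, 4, 113, 146, 176, 205, 244, 17, 97]

lanes per group: 256·2/32 = 16
vl ← min(8, 16) = 8
lane  0: and(0xde,0x58) ⇒ 0x58
lane  1: and(0xc5,0x51) ⇒ 0x41
lane  2: mask-off/ones ⇒ 0xffffffff
lane  3: and(0x4e,0x49) ⇒ 0x48
lane  4: and(0x1a,0x2e) ⇒ 0x0a
lane  5: and(0x95,0xf6) ⇒ 0x94
lane  6: mask-off/ones ⇒ 0xffffffff
lane  7: mask-off/ones ⇒ 0xffffffff
lane  8: tail/keep ⇒ 0x04
lane  9: tail/keep ⇒ 0x71
lane 10: tail/keep ⇒ 0x92
lane 11: tail/keep ⇒ 0xb0
lane 12: tail/keep ⇒ 0xcd
lane 13: tail/keep ⇒ 0xf4
lane 14: tail/keep ⇒ 0x11
lane 15: tail/keep ⇒ 0x61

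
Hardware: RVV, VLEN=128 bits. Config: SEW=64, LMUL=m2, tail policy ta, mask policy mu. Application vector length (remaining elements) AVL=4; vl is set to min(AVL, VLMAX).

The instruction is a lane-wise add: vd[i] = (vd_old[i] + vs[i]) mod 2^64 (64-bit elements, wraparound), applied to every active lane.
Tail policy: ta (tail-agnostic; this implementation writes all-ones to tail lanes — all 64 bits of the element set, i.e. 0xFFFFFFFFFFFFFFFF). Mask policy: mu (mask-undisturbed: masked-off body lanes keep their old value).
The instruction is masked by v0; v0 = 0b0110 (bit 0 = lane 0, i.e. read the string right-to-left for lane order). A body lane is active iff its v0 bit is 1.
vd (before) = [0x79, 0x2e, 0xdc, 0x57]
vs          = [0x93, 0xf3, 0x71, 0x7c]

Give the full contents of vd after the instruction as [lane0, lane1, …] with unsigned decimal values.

vd = [121, 289, 333, 87]

VLMAX = VLEN×LMUL/SEW = 128×2/64 = 4
vl ← min(4, 4) = 4
[0] mask-off/keep = 0x79
[1] add(0x2e,0xf3) = 0x121
[2] add(0xdc,0x71) = 0x14d
[3] mask-off/keep = 0x57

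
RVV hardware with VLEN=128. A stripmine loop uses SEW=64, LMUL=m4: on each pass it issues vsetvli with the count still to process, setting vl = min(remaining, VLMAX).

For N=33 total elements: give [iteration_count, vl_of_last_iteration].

VLMAX = VLEN×LMUL/SEW = 128×4/64 = 8
33 elements at 8/iter → 5 passes, remainder 1 on the last

[iterations, last_vl] = [5, 1]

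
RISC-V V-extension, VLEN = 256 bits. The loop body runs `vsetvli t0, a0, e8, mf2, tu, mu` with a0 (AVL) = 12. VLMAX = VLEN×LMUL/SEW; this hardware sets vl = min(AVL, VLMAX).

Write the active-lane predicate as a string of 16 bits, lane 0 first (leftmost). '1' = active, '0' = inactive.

predicate = 1111111111110000

VLMAX = VLEN×LMUL/SEW = 256×1/2/8 = 16
vl ← min(12, 16) = 12
bits (lane 0 leftmost): 1111111111110000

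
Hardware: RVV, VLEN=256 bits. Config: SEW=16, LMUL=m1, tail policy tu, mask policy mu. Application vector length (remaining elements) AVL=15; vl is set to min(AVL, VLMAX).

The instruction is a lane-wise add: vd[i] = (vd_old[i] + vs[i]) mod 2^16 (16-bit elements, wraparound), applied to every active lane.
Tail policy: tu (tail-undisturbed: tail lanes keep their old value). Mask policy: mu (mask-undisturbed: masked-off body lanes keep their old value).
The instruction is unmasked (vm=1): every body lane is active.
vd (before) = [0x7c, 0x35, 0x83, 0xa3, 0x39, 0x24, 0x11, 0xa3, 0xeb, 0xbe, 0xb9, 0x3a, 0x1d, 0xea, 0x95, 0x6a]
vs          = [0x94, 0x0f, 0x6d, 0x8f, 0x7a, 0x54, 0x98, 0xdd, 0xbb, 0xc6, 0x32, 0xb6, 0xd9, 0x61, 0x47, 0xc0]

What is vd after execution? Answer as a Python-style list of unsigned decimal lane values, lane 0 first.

vd = [272, 68, 240, 306, 179, 120, 169, 384, 422, 388, 235, 240, 246, 331, 220, 106]

VLMAX = VLEN×LMUL/SEW = 256×1/16 = 16
AVL=15 ≤ VLMAX=16, so vl = 15
vd[0] add(0x7c,0x94) -> 0x110
vd[1] add(0x35,0x0f) -> 0x44
vd[2] add(0x83,0x6d) -> 0xf0
vd[3] add(0xa3,0x8f) -> 0x132
vd[4] add(0x39,0x7a) -> 0xb3
vd[5] add(0x24,0x54) -> 0x78
vd[6] add(0x11,0x98) -> 0xa9
vd[7] add(0xa3,0xdd) -> 0x180
vd[8] add(0xeb,0xbb) -> 0x1a6
vd[9] add(0xbe,0xc6) -> 0x184
vd[10] add(0xb9,0x32) -> 0xeb
vd[11] add(0x3a,0xb6) -> 0xf0
vd[12] add(0x1d,0xd9) -> 0xf6
vd[13] add(0xea,0x61) -> 0x14b
vd[14] add(0x95,0x47) -> 0xdc
vd[15] tail/keep -> 0x6a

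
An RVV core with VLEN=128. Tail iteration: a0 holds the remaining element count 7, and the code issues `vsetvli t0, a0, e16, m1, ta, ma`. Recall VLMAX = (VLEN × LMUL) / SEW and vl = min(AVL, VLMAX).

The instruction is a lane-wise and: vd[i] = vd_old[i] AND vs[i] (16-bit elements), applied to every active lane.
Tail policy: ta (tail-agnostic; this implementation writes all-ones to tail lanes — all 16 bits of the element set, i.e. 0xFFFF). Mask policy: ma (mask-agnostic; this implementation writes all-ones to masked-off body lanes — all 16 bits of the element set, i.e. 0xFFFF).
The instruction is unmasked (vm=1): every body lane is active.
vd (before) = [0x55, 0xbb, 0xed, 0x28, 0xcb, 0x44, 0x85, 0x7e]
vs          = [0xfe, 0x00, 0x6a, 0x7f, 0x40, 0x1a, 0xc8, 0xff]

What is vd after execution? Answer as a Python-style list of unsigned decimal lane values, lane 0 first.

vd = [84, 0, 104, 40, 64, 0, 128, 65535]

VLMAX = (128 × 1) / 16 = 8 lanes
AVL=7 ≤ VLMAX=8, so vl = 7
  i=0: and(0x55,0xfe) → 84
  i=1: and(0xbb,0x00) → 0
  i=2: and(0xed,0x6a) → 104
  i=3: and(0x28,0x7f) → 40
  i=4: and(0xcb,0x40) → 64
  i=5: and(0x44,0x1a) → 0
  i=6: and(0x85,0xc8) → 128
  i=7: tail/ones → 65535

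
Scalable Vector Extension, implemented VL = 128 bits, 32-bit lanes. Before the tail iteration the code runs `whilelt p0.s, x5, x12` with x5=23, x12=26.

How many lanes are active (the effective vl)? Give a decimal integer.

128-bit reg / 32-bit elem → 4 lanes
p0[j] = (23+j < 26); true for j=0..2 → 3 lanes set

vl = 3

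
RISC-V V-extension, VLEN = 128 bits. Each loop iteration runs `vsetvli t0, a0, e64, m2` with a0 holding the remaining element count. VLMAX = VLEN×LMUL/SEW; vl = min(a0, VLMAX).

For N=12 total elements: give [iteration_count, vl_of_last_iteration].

VLMAX = VLEN×LMUL/SEW = 128×2/64 = 4
12 elements at 4/iter → 3 passes, remainder 4 on the last

[iterations, last_vl] = [3, 4]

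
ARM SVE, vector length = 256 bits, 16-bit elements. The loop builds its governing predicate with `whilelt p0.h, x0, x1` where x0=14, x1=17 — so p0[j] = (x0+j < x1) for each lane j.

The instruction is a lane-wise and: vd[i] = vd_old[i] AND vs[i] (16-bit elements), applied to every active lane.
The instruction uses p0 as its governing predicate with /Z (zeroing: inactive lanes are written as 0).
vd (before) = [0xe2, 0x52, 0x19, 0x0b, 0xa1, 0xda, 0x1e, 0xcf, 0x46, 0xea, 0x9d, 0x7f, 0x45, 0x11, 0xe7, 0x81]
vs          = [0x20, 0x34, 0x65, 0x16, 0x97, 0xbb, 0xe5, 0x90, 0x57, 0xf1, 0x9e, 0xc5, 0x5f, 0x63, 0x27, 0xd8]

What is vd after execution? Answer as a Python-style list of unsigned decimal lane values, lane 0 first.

256-bit reg / 16-bit elem → 16 lanes
whilelt: lane j active iff 14+j < 17 → j < 3 → 3 active
[0] and(0xe2,0x20) = 0x20
[1] and(0x52,0x34) = 0x10
[2] and(0x19,0x65) = 0x01
[3] tail/zero = 0x00
[4] tail/zero = 0x00
[5] tail/zero = 0x00
[6] tail/zero = 0x00
[7] tail/zero = 0x00
[8] tail/zero = 0x00
[9] tail/zero = 0x00
[10] tail/zero = 0x00
[11] tail/zero = 0x00
[12] tail/zero = 0x00
[13] tail/zero = 0x00
[14] tail/zero = 0x00
[15] tail/zero = 0x00

vd = [32, 16, 1, 0, 0, 0, 0, 0, 0, 0, 0, 0, 0, 0, 0, 0]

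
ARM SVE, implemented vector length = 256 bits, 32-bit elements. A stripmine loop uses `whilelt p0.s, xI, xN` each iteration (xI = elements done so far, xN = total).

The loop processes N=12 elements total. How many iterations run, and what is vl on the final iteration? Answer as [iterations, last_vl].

256-bit reg / 32-bit elem → 8 lanes
iterations = ceil(12/8) = 2; final-pass vl = 4

[iterations, last_vl] = [2, 4]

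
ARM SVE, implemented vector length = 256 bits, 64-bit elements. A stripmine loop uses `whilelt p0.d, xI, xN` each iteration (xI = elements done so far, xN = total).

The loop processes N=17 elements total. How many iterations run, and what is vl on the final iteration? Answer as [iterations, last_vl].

[iterations, last_vl] = [5, 1]

256-bit reg / 64-bit elem → 4 lanes
N=17: ⌈17/4⌉ = 5 iters; last vl = 17 − 4×4 = 1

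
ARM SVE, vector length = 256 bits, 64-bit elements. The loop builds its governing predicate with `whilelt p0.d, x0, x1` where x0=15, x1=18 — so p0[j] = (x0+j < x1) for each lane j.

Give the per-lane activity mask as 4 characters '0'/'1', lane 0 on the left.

register lanes = 256/64 = 4
active while 15+j < 18, i.e. j ∈ [0,3) capped at 4 ⇒ 3
bits (lane 0 leftmost): 1110

predicate = 1110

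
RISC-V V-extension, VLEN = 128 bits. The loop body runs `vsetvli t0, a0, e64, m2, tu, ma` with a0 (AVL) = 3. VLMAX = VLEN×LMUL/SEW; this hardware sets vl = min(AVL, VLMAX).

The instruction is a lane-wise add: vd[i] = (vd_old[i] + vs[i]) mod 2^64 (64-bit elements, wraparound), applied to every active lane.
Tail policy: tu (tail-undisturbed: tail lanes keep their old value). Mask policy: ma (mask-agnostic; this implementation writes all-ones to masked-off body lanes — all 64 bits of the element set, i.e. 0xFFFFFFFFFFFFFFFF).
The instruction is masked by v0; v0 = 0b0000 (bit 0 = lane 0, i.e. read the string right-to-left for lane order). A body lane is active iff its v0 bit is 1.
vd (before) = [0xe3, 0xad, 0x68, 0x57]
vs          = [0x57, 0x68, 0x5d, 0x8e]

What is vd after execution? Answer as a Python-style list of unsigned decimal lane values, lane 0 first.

VLMAX = VLEN×LMUL/SEW = 128×2/64 = 4
vl = min(AVL, VLMAX) = min(3, 4) = 3
[0] mask-off/ones = 0xffffffffffffffff
[1] mask-off/ones = 0xffffffffffffffff
[2] mask-off/ones = 0xffffffffffffffff
[3] tail/keep = 0x57

vd = [18446744073709551615, 18446744073709551615, 18446744073709551615, 87]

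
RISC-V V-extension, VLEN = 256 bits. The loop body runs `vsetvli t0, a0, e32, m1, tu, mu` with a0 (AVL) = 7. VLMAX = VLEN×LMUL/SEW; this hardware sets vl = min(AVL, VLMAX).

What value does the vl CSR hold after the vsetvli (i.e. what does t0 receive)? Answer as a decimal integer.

VLMAX = (256 × 1) / 32 = 8 lanes
vl = min(AVL, VLMAX) = min(7, 8) = 7

vl = 7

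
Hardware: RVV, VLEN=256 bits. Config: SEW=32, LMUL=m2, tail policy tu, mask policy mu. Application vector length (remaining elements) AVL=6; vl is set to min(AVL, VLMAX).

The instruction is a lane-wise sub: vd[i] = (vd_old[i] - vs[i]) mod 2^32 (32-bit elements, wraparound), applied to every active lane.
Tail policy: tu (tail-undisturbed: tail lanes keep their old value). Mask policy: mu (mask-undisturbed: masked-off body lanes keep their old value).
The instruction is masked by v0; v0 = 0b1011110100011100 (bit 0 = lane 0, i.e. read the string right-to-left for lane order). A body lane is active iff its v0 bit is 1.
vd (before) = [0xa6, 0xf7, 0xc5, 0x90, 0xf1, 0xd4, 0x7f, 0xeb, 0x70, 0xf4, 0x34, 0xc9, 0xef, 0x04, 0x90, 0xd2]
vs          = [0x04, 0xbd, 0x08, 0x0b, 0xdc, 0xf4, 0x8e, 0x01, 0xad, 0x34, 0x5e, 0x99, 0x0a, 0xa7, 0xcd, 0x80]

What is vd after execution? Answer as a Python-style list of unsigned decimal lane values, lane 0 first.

lanes per group: 256·2/32 = 16
vl = min(AVL, VLMAX) = min(6, 16) = 6
lane  0: mask-off/keep ⇒ 0xa6
lane  1: mask-off/keep ⇒ 0xf7
lane  2: sub(0xc5,0x08) ⇒ 0xbd
lane  3: sub(0x90,0x0b) ⇒ 0x85
lane  4: sub(0xf1,0xdc) ⇒ 0x15
lane  5: mask-off/keep ⇒ 0xd4
lane  6: tail/keep ⇒ 0x7f
lane  7: tail/keep ⇒ 0xeb
lane  8: tail/keep ⇒ 0x70
lane  9: tail/keep ⇒ 0xf4
lane 10: tail/keep ⇒ 0x34
lane 11: tail/keep ⇒ 0xc9
lane 12: tail/keep ⇒ 0xef
lane 13: tail/keep ⇒ 0x04
lane 14: tail/keep ⇒ 0x90
lane 15: tail/keep ⇒ 0xd2

vd = [166, 247, 189, 133, 21, 212, 127, 235, 112, 244, 52, 201, 239, 4, 144, 210]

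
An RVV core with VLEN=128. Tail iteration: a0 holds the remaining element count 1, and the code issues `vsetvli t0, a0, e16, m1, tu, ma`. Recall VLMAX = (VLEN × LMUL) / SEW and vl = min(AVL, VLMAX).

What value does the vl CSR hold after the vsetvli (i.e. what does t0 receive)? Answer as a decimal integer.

vl = 1

VLMAX = VLEN×LMUL/SEW = 128×1/16 = 8
vl = min(AVL, VLMAX) = min(1, 8) = 1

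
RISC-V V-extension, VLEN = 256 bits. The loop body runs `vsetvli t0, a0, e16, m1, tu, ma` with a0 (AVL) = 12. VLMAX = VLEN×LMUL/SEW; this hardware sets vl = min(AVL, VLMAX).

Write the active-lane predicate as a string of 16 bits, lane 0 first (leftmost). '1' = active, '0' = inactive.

predicate = 1111111111110000

VLMAX = (256 × 1) / 16 = 16 lanes
vl = min(AVL, VLMAX) = min(12, 16) = 12
bits (lane 0 leftmost): 1111111111110000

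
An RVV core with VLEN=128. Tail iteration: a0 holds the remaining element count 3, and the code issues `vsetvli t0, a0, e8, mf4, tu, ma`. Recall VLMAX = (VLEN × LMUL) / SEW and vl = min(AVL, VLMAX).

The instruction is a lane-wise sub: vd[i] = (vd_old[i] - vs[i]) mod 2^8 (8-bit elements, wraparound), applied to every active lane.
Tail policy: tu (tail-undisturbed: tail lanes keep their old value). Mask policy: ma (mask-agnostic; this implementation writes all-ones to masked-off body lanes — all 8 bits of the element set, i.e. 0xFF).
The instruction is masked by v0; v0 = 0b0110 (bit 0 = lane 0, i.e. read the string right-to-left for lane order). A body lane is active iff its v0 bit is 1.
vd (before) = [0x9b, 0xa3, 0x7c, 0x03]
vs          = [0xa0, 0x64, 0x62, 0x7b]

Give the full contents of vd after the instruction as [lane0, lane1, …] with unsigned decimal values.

lanes per group: 128·1/4/8 = 4
vl ← min(3, 4) = 3
  i=0: mask-off/ones → 255
  i=1: sub(0xa3,0x64) → 63
  i=2: sub(0x7c,0x62) → 26
  i=3: tail/keep → 3

vd = [255, 63, 26, 3]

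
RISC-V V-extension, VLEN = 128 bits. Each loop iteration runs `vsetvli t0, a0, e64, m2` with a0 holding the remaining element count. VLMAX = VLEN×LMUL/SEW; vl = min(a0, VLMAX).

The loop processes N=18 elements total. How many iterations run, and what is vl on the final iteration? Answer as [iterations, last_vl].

[iterations, last_vl] = [5, 2]

lanes per group: 128·2/64 = 4
N=18: ⌈18/4⌉ = 5 iters; last vl = 18 − 4×4 = 2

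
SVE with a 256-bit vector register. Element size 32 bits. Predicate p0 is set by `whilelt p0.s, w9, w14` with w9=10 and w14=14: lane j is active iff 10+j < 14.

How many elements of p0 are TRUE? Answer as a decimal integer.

lane count: 256 div 32 = 8
active while 10+j < 14, i.e. j ∈ [0,4) capped at 8 ⇒ 4

vl = 4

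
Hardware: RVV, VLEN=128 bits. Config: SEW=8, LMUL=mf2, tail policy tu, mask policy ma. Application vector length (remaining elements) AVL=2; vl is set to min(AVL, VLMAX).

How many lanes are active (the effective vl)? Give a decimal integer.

vl = 2

lanes per group: 128·1/2/8 = 8
AVL=2 ≤ VLMAX=8, so vl = 2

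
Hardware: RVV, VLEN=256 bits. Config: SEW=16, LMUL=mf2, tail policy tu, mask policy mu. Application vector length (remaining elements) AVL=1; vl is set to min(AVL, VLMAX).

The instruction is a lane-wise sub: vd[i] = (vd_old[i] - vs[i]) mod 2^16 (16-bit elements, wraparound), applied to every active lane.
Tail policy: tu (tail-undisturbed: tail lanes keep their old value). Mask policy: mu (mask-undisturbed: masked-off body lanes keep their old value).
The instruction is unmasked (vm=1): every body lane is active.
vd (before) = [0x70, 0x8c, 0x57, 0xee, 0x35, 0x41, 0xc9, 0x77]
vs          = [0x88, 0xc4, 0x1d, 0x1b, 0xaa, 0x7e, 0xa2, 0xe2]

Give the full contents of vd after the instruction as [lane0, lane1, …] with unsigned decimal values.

VLMAX = (256 × 1/2) / 16 = 8 lanes
vl = min(AVL, VLMAX) = min(1, 8) = 1
vd[0] sub(0x70,0x88) -> 0xffe8
vd[1] tail/keep -> 0x8c
vd[2] tail/keep -> 0x57
vd[3] tail/keep -> 0xee
vd[4] tail/keep -> 0x35
vd[5] tail/keep -> 0x41
vd[6] tail/keep -> 0xc9
vd[7] tail/keep -> 0x77

vd = [65512, 140, 87, 238, 53, 65, 201, 119]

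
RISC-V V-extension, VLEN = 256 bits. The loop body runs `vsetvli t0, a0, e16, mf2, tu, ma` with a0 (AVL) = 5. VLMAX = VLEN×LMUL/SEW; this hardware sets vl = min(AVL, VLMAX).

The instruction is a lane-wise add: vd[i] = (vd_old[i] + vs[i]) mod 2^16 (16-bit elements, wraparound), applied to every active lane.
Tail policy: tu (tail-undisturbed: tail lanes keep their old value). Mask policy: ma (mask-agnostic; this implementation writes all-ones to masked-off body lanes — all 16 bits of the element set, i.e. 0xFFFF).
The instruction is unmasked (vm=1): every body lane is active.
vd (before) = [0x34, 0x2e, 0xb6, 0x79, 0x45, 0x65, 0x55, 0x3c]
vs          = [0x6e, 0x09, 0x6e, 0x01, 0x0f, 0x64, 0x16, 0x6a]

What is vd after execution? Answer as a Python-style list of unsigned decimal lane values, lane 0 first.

vd = [162, 55, 292, 122, 84, 101, 85, 60]

VLMAX = (256 × 1/2) / 16 = 8 lanes
AVL=5 ≤ VLMAX=8, so vl = 5
vd[0] add(0x34,0x6e) -> 0xa2
vd[1] add(0x2e,0x09) -> 0x37
vd[2] add(0xb6,0x6e) -> 0x124
vd[3] add(0x79,0x01) -> 0x7a
vd[4] add(0x45,0x0f) -> 0x54
vd[5] tail/keep -> 0x65
vd[6] tail/keep -> 0x55
vd[7] tail/keep -> 0x3c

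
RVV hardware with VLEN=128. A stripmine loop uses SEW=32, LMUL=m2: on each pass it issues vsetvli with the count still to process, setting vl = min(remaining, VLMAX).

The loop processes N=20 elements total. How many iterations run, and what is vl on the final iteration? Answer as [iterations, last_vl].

[iterations, last_vl] = [3, 4]

VLMAX = (128 × 2) / 32 = 8 lanes
N=20: ⌈20/8⌉ = 3 iters; last vl = 20 − 2×8 = 4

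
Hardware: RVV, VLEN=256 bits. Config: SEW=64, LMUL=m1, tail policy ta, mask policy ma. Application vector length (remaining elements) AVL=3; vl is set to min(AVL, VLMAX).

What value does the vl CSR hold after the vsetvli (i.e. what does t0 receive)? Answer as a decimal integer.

vl = 3

lanes per group: 256·1/64 = 4
vl = min(AVL, VLMAX) = min(3, 4) = 3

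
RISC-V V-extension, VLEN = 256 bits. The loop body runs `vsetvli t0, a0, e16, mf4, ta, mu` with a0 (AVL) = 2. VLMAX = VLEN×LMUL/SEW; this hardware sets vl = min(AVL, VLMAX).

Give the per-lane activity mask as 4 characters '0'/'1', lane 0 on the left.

VLMAX = (256 × 1/4) / 16 = 4 lanes
vl ← min(2, 4) = 2
bits (lane 0 leftmost): 1100

predicate = 1100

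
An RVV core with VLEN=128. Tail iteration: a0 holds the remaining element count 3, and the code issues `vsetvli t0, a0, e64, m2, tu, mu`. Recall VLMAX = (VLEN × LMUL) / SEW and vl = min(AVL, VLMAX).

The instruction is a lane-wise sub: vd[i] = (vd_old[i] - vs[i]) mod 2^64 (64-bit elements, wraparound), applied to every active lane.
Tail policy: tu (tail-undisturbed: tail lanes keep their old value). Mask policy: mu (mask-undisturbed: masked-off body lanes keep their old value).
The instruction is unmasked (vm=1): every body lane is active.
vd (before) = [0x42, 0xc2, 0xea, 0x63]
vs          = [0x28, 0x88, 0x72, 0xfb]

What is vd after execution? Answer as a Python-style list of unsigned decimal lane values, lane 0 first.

VLMAX = VLEN×LMUL/SEW = 128×2/64 = 4
AVL=3 ≤ VLMAX=4, so vl = 3
vd[0] sub(0x42,0x28) -> 0x1a
vd[1] sub(0xc2,0x88) -> 0x3a
vd[2] sub(0xea,0x72) -> 0x78
vd[3] tail/keep -> 0x63

vd = [26, 58, 120, 99]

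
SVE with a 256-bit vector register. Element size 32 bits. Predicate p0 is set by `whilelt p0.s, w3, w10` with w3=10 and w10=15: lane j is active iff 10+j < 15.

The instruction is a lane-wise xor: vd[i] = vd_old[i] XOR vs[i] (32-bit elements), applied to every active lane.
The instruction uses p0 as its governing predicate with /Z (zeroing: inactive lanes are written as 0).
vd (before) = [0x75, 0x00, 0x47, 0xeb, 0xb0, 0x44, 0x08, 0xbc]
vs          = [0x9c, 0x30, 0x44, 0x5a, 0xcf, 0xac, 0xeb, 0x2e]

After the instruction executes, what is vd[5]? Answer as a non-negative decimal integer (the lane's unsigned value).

256-bit reg / 32-bit elem → 8 lanes
active while 10+j < 15, i.e. j ∈ [0,5) capped at 8 ⇒ 5
[0] xor(0x75,0x9c) = 0xe9
[1] xor(0x00,0x30) = 0x30
[2] xor(0x47,0x44) = 0x03
[3] xor(0xeb,0x5a) = 0xb1
[4] xor(0xb0,0xcf) = 0x7f
[5] tail/zero = 0x00
[6] tail/zero = 0x00
[7] tail/zero = 0x00

vd[5] = 0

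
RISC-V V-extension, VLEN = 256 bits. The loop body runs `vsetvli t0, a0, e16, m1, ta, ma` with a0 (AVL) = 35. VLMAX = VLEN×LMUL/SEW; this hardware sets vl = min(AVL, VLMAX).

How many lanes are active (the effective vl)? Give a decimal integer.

VLMAX = (256 × 1) / 16 = 16 lanes
AVL=35 > VLMAX=16, so vl = 16

vl = 16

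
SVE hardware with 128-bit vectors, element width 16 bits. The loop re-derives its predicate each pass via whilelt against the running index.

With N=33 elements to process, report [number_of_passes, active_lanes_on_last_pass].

lane count: 128 div 16 = 8
N=33: ⌈33/8⌉ = 5 iters; last vl = 33 − 4×8 = 1

[iterations, last_vl] = [5, 1]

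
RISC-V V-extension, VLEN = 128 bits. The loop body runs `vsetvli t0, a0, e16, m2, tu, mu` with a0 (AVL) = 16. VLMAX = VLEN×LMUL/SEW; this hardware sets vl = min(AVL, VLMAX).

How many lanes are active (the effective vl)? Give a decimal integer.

vl = 16

VLMAX = (128 × 2) / 16 = 16 lanes
vl = min(AVL, VLMAX) = min(16, 16) = 16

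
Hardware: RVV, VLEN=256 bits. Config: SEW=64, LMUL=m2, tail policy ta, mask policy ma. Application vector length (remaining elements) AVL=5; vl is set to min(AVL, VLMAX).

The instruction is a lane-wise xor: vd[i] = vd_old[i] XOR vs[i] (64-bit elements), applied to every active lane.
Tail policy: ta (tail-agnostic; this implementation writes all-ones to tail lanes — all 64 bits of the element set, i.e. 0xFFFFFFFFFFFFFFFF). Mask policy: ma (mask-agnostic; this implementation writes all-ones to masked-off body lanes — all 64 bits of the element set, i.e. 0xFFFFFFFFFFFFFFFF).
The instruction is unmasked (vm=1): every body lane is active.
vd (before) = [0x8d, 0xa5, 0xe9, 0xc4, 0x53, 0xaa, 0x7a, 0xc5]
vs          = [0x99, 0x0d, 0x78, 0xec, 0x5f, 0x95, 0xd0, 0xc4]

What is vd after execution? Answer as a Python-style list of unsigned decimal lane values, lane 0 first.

VLMAX = VLEN×LMUL/SEW = 256×2/64 = 8
vl = min(AVL, VLMAX) = min(5, 8) = 5
vd[0] xor(0x8d,0x99) -> 0x14
vd[1] xor(0xa5,0x0d) -> 0xa8
vd[2] xor(0xe9,0x78) -> 0x91
vd[3] xor(0xc4,0xec) -> 0x28
vd[4] xor(0x53,0x5f) -> 0x0c
vd[5] tail/ones -> 0xffffffffffffffff
vd[6] tail/ones -> 0xffffffffffffffff
vd[7] tail/ones -> 0xffffffffffffffff

vd = [20, 168, 145, 40, 12, 18446744073709551615, 18446744073709551615, 18446744073709551615]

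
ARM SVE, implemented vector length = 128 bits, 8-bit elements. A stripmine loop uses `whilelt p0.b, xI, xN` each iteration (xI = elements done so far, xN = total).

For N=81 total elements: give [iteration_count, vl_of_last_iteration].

[iterations, last_vl] = [6, 1]

lane count: 128 div 8 = 16
iterations = ceil(81/16) = 6; final-pass vl = 1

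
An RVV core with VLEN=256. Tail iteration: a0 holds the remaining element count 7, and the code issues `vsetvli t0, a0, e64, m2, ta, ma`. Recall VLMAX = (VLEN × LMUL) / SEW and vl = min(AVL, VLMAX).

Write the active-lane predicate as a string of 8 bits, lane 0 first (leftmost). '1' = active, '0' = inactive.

VLMAX = (256 × 2) / 64 = 8 lanes
AVL=7 ≤ VLMAX=8, so vl = 7
bits (lane 0 leftmost): 11111110

predicate = 11111110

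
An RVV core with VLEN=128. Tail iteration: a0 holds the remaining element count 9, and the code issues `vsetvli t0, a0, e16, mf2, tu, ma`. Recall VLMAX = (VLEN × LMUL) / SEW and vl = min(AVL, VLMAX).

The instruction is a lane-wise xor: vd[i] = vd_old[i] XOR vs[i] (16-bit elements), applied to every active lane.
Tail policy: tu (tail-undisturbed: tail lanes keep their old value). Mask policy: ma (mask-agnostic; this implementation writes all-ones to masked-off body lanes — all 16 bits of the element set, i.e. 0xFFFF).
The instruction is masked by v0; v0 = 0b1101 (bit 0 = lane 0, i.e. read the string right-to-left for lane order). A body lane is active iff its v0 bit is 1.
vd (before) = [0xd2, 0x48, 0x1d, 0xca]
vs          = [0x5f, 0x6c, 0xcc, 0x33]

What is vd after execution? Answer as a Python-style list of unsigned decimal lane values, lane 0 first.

VLMAX = (128 × 1/2) / 16 = 4 lanes
vl ← min(9, 4) = 4
vd[0] xor(0xd2,0x5f) -> 0x8d
vd[1] mask-off/ones -> 0xffff
vd[2] xor(0x1d,0xcc) -> 0xd1
vd[3] xor(0xca,0x33) -> 0xf9

vd = [141, 65535, 209, 249]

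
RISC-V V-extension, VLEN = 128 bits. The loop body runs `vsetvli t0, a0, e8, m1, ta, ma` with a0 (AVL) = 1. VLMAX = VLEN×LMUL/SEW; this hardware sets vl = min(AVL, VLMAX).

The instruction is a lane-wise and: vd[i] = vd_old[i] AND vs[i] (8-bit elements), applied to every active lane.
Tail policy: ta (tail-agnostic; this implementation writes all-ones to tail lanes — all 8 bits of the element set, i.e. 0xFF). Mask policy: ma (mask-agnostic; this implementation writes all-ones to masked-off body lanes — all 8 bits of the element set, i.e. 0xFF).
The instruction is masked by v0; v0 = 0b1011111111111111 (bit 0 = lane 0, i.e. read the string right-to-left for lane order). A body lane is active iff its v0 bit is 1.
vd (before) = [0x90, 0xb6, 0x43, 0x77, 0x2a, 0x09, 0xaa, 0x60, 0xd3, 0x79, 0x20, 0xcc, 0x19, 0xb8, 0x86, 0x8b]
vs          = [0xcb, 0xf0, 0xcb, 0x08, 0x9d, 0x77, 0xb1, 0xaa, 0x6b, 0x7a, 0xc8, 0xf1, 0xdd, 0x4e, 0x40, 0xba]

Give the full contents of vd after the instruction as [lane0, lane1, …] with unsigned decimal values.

vd = [128, 255, 255, 255, 255, 255, 255, 255, 255, 255, 255, 255, 255, 255, 255, 255]

lanes per group: 128·1/8 = 16
AVL=1 ≤ VLMAX=16, so vl = 1
[0] and(0x90,0xcb) = 0x80
[1] tail/ones = 0xff
[2] tail/ones = 0xff
[3] tail/ones = 0xff
[4] tail/ones = 0xff
[5] tail/ones = 0xff
[6] tail/ones = 0xff
[7] tail/ones = 0xff
[8] tail/ones = 0xff
[9] tail/ones = 0xff
[10] tail/ones = 0xff
[11] tail/ones = 0xff
[12] tail/ones = 0xff
[13] tail/ones = 0xff
[14] tail/ones = 0xff
[15] tail/ones = 0xff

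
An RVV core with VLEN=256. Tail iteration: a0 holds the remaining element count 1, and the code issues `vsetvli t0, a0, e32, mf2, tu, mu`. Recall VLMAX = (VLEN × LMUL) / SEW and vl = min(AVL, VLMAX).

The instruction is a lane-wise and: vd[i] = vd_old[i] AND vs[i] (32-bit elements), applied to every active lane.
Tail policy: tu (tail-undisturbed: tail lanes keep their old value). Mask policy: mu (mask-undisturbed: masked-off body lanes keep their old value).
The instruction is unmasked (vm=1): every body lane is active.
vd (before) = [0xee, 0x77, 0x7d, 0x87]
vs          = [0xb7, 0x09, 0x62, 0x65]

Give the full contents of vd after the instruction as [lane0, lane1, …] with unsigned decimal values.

VLMAX = (256 × 1/2) / 32 = 4 lanes
AVL=1 ≤ VLMAX=4, so vl = 1
vd[0] and(0xee,0xb7) -> 0xa6
vd[1] tail/keep -> 0x77
vd[2] tail/keep -> 0x7d
vd[3] tail/keep -> 0x87

vd = [166, 119, 125, 135]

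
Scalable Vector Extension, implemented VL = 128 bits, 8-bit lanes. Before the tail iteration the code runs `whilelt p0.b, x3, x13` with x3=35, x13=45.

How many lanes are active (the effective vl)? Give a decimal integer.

lane count: 128 div 8 = 16
p0[j] = (35+j < 45); true for j=0..9 → 10 lanes set

vl = 10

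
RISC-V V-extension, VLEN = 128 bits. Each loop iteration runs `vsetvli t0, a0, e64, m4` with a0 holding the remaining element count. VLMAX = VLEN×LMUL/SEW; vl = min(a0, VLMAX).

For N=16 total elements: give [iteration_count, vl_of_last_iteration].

[iterations, last_vl] = [2, 8]

VLMAX = (128 × 4) / 64 = 8 lanes
N=16: ⌈16/8⌉ = 2 iters; last vl = 16 − 1×8 = 8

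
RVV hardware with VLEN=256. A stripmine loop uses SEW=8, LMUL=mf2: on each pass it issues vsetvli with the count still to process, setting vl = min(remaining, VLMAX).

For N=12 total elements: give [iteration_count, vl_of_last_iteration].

VLMAX = (256 × 1/2) / 8 = 16 lanes
12 elements at 16/iter → 1 passes, remainder 12 on the last

[iterations, last_vl] = [1, 12]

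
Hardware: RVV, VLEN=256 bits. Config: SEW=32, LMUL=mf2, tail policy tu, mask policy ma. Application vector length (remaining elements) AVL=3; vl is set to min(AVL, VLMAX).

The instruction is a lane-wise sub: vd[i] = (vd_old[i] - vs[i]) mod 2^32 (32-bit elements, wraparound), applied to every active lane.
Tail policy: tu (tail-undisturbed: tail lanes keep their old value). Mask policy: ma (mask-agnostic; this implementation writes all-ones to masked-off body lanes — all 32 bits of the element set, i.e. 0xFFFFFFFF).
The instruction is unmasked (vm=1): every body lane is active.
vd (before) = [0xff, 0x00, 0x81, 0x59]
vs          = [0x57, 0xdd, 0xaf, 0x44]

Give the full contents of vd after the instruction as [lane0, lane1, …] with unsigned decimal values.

vd = [168, 4294967075, 4294967250, 89]

VLMAX = VLEN×LMUL/SEW = 256×1/2/32 = 4
vl ← min(3, 4) = 3
lane  0: sub(0xff,0x57) ⇒ 0xa8
lane  1: sub(0x00,0xdd) ⇒ 0xffffff23
lane  2: sub(0x81,0xaf) ⇒ 0xffffffd2
lane  3: tail/keep ⇒ 0x59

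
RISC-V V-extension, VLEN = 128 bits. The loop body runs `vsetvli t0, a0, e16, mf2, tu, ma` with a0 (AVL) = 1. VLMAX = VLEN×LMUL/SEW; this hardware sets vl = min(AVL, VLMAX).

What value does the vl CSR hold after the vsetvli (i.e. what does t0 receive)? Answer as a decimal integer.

lanes per group: 128·1/2/16 = 4
vl = min(AVL, VLMAX) = min(1, 4) = 1

vl = 1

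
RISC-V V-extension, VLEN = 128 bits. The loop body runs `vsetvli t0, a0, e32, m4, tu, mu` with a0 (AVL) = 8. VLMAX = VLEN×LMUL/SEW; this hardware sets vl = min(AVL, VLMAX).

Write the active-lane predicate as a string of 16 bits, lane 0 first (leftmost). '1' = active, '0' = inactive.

predicate = 1111111100000000

VLMAX = (128 × 4) / 32 = 16 lanes
vl = min(AVL, VLMAX) = min(8, 16) = 8
bits (lane 0 leftmost): 1111111100000000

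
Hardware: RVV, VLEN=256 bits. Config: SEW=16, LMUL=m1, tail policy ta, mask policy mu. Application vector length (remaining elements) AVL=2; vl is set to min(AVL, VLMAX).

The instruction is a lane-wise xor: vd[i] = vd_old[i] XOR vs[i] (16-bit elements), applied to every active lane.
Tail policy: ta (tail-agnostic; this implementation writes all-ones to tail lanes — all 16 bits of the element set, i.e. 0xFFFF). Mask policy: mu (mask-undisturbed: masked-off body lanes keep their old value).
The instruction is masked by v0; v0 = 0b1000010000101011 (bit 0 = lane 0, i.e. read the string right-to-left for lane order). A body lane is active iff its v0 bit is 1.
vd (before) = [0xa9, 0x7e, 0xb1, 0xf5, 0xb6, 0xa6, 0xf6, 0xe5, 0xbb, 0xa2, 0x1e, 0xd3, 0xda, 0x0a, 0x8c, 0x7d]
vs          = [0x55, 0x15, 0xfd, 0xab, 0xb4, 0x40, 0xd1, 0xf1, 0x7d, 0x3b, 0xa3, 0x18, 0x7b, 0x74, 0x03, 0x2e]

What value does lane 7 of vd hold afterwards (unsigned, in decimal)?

VLMAX = VLEN×LMUL/SEW = 256×1/16 = 16
vl = min(AVL, VLMAX) = min(2, 16) = 2
  i=0: xor(0xa9,0x55) → 252
  i=1: xor(0x7e,0x15) → 107
  i=2: tail/ones → 65535
  i=3: tail/ones → 65535
  i=4: tail/ones → 65535
  i=5: tail/ones → 65535
  i=6: tail/ones → 65535
  i=7: tail/ones → 65535
  i=8: tail/ones → 65535
  i=9: tail/ones → 65535
  i=10: tail/ones → 65535
  i=11: tail/ones → 65535
  i=12: tail/ones → 65535
  i=13: tail/ones → 65535
  i=14: tail/ones → 65535
  i=15: tail/ones → 65535

vd[7] = 65535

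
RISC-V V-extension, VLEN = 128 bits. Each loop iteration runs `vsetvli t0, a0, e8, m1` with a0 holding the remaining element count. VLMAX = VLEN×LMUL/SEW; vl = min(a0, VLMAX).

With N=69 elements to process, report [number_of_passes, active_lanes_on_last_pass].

VLMAX = VLEN×LMUL/SEW = 128×1/8 = 16
69 elements at 16/iter → 5 passes, remainder 5 on the last

[iterations, last_vl] = [5, 5]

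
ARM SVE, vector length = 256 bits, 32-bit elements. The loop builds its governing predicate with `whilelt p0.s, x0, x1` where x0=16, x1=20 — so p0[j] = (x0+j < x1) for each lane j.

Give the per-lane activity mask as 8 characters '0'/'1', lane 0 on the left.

256-bit reg / 32-bit elem → 8 lanes
whilelt: lane j active iff 16+j < 20 → j < 4 → 4 active
bits (lane 0 leftmost): 11110000

predicate = 11110000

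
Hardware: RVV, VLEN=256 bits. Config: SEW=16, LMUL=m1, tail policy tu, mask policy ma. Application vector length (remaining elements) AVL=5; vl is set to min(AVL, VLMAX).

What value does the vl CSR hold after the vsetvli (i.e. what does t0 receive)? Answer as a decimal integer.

vl = 5

lanes per group: 256·1/16 = 16
vl = min(AVL, VLMAX) = min(5, 16) = 5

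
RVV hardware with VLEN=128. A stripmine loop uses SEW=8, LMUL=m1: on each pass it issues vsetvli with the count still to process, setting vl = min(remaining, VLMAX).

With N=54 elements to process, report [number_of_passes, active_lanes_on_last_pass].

[iterations, last_vl] = [4, 6]

lanes per group: 128·1/8 = 16
iterations = ceil(54/16) = 4; final-pass vl = 6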